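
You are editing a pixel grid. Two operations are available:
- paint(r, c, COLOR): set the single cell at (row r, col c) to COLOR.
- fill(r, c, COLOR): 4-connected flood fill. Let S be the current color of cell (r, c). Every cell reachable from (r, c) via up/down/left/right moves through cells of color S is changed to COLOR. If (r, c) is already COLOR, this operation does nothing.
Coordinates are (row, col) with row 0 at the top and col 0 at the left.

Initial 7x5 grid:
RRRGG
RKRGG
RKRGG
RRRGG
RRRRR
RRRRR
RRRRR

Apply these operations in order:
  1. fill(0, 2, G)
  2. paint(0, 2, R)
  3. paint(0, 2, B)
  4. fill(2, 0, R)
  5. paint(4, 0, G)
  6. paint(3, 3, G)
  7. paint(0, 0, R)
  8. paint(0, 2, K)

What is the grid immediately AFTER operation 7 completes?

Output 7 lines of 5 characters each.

Answer: RRBRR
RKRRR
RKRRR
RRRGR
GRRRR
RRRRR
RRRRR

Derivation:
After op 1 fill(0,2,G) [25 cells changed]:
GGGGG
GKGGG
GKGGG
GGGGG
GGGGG
GGGGG
GGGGG
After op 2 paint(0,2,R):
GGRGG
GKGGG
GKGGG
GGGGG
GGGGG
GGGGG
GGGGG
After op 3 paint(0,2,B):
GGBGG
GKGGG
GKGGG
GGGGG
GGGGG
GGGGG
GGGGG
After op 4 fill(2,0,R) [32 cells changed]:
RRBRR
RKRRR
RKRRR
RRRRR
RRRRR
RRRRR
RRRRR
After op 5 paint(4,0,G):
RRBRR
RKRRR
RKRRR
RRRRR
GRRRR
RRRRR
RRRRR
After op 6 paint(3,3,G):
RRBRR
RKRRR
RKRRR
RRRGR
GRRRR
RRRRR
RRRRR
After op 7 paint(0,0,R):
RRBRR
RKRRR
RKRRR
RRRGR
GRRRR
RRRRR
RRRRR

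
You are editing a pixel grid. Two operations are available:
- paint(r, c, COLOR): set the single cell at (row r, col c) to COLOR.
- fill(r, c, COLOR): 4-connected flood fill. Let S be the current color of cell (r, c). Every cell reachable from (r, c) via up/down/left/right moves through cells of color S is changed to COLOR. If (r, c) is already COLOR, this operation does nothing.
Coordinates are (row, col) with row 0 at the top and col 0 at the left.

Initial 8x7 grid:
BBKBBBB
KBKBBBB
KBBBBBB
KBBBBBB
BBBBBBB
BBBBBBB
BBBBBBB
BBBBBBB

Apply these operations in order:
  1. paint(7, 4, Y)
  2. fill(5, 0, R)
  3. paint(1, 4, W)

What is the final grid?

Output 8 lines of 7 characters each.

Answer: RRKRRRR
KRKRWRR
KRRRRRR
KRRRRRR
RRRRRRR
RRRRRRR
RRRRRRR
RRRRYRR

Derivation:
After op 1 paint(7,4,Y):
BBKBBBB
KBKBBBB
KBBBBBB
KBBBBBB
BBBBBBB
BBBBBBB
BBBBBBB
BBBBYBB
After op 2 fill(5,0,R) [50 cells changed]:
RRKRRRR
KRKRRRR
KRRRRRR
KRRRRRR
RRRRRRR
RRRRRRR
RRRRRRR
RRRRYRR
After op 3 paint(1,4,W):
RRKRRRR
KRKRWRR
KRRRRRR
KRRRRRR
RRRRRRR
RRRRRRR
RRRRRRR
RRRRYRR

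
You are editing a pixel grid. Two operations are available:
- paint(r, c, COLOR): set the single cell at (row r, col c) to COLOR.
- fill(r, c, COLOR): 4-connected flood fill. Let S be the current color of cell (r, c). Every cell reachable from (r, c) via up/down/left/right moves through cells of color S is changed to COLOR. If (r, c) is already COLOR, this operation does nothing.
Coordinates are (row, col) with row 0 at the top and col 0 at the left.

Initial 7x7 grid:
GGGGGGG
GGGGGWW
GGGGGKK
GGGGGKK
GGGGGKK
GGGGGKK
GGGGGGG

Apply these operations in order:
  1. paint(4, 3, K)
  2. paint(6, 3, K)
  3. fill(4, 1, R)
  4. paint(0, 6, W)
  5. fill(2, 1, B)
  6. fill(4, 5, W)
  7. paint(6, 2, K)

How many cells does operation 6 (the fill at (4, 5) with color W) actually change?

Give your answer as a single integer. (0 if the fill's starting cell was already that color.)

Answer: 8

Derivation:
After op 1 paint(4,3,K):
GGGGGGG
GGGGGWW
GGGGGKK
GGGGGKK
GGGKGKK
GGGGGKK
GGGGGGG
After op 2 paint(6,3,K):
GGGGGGG
GGGGGWW
GGGGGKK
GGGGGKK
GGGKGKK
GGGGGKK
GGGKGGG
After op 3 fill(4,1,R) [37 cells changed]:
RRRRRRR
RRRRRWW
RRRRRKK
RRRRRKK
RRRKRKK
RRRRRKK
RRRKRRR
After op 4 paint(0,6,W):
RRRRRRW
RRRRRWW
RRRRRKK
RRRRRKK
RRRKRKK
RRRRRKK
RRRKRRR
After op 5 fill(2,1,B) [36 cells changed]:
BBBBBBW
BBBBBWW
BBBBBKK
BBBBBKK
BBBKBKK
BBBBBKK
BBBKBBB
After op 6 fill(4,5,W) [8 cells changed]:
BBBBBBW
BBBBBWW
BBBBBWW
BBBBBWW
BBBKBWW
BBBBBWW
BBBKBBB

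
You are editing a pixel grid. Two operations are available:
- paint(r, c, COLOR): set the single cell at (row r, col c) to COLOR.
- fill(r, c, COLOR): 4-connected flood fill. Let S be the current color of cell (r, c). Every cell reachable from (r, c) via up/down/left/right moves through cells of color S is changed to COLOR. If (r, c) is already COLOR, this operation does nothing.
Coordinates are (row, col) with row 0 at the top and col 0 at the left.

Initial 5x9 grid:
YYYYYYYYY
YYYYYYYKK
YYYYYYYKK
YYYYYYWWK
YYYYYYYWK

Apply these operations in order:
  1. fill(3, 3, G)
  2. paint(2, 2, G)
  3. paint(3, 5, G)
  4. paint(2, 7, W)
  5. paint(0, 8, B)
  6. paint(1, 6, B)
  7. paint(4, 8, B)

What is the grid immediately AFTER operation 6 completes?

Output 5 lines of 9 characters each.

After op 1 fill(3,3,G) [36 cells changed]:
GGGGGGGGG
GGGGGGGKK
GGGGGGGKK
GGGGGGWWK
GGGGGGGWK
After op 2 paint(2,2,G):
GGGGGGGGG
GGGGGGGKK
GGGGGGGKK
GGGGGGWWK
GGGGGGGWK
After op 3 paint(3,5,G):
GGGGGGGGG
GGGGGGGKK
GGGGGGGKK
GGGGGGWWK
GGGGGGGWK
After op 4 paint(2,7,W):
GGGGGGGGG
GGGGGGGKK
GGGGGGGWK
GGGGGGWWK
GGGGGGGWK
After op 5 paint(0,8,B):
GGGGGGGGB
GGGGGGGKK
GGGGGGGWK
GGGGGGWWK
GGGGGGGWK
After op 6 paint(1,6,B):
GGGGGGGGB
GGGGGGBKK
GGGGGGGWK
GGGGGGWWK
GGGGGGGWK

Answer: GGGGGGGGB
GGGGGGBKK
GGGGGGGWK
GGGGGGWWK
GGGGGGGWK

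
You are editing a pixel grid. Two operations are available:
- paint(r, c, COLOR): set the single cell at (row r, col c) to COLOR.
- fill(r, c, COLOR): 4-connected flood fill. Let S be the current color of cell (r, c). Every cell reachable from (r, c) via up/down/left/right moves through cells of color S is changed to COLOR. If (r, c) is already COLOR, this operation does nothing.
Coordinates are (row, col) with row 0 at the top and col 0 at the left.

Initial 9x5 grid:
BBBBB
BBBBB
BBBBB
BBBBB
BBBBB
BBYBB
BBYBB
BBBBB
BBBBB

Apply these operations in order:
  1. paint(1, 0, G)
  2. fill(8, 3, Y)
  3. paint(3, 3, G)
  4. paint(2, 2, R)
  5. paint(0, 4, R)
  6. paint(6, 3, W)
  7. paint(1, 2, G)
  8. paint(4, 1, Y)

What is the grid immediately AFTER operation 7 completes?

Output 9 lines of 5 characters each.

Answer: YYYYR
GYGYY
YYRYY
YYYGY
YYYYY
YYYYY
YYYWY
YYYYY
YYYYY

Derivation:
After op 1 paint(1,0,G):
BBBBB
GBBBB
BBBBB
BBBBB
BBBBB
BBYBB
BBYBB
BBBBB
BBBBB
After op 2 fill(8,3,Y) [42 cells changed]:
YYYYY
GYYYY
YYYYY
YYYYY
YYYYY
YYYYY
YYYYY
YYYYY
YYYYY
After op 3 paint(3,3,G):
YYYYY
GYYYY
YYYYY
YYYGY
YYYYY
YYYYY
YYYYY
YYYYY
YYYYY
After op 4 paint(2,2,R):
YYYYY
GYYYY
YYRYY
YYYGY
YYYYY
YYYYY
YYYYY
YYYYY
YYYYY
After op 5 paint(0,4,R):
YYYYR
GYYYY
YYRYY
YYYGY
YYYYY
YYYYY
YYYYY
YYYYY
YYYYY
After op 6 paint(6,3,W):
YYYYR
GYYYY
YYRYY
YYYGY
YYYYY
YYYYY
YYYWY
YYYYY
YYYYY
After op 7 paint(1,2,G):
YYYYR
GYGYY
YYRYY
YYYGY
YYYYY
YYYYY
YYYWY
YYYYY
YYYYY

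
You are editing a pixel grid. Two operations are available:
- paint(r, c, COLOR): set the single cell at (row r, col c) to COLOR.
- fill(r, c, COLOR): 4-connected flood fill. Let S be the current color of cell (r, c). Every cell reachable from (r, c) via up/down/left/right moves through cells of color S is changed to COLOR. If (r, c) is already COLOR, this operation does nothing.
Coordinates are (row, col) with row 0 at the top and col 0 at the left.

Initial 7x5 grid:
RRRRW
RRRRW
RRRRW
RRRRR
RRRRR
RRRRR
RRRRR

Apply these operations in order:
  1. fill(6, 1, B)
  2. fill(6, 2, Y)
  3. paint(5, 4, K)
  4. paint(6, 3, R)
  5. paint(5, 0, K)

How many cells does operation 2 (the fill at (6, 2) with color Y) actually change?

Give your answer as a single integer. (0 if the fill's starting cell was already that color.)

After op 1 fill(6,1,B) [32 cells changed]:
BBBBW
BBBBW
BBBBW
BBBBB
BBBBB
BBBBB
BBBBB
After op 2 fill(6,2,Y) [32 cells changed]:
YYYYW
YYYYW
YYYYW
YYYYY
YYYYY
YYYYY
YYYYY

Answer: 32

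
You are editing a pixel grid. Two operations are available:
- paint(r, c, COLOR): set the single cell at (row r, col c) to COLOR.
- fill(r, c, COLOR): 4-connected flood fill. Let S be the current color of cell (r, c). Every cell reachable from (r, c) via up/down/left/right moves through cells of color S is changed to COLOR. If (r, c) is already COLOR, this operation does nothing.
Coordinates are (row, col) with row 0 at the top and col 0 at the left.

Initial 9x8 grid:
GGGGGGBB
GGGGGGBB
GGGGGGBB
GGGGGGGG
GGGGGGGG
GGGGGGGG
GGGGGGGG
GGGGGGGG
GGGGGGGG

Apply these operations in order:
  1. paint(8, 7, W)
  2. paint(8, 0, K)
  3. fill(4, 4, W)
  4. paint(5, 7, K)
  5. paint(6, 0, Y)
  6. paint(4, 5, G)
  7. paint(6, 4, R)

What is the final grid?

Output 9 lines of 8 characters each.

After op 1 paint(8,7,W):
GGGGGGBB
GGGGGGBB
GGGGGGBB
GGGGGGGG
GGGGGGGG
GGGGGGGG
GGGGGGGG
GGGGGGGG
GGGGGGGW
After op 2 paint(8,0,K):
GGGGGGBB
GGGGGGBB
GGGGGGBB
GGGGGGGG
GGGGGGGG
GGGGGGGG
GGGGGGGG
GGGGGGGG
KGGGGGGW
After op 3 fill(4,4,W) [64 cells changed]:
WWWWWWBB
WWWWWWBB
WWWWWWBB
WWWWWWWW
WWWWWWWW
WWWWWWWW
WWWWWWWW
WWWWWWWW
KWWWWWWW
After op 4 paint(5,7,K):
WWWWWWBB
WWWWWWBB
WWWWWWBB
WWWWWWWW
WWWWWWWW
WWWWWWWK
WWWWWWWW
WWWWWWWW
KWWWWWWW
After op 5 paint(6,0,Y):
WWWWWWBB
WWWWWWBB
WWWWWWBB
WWWWWWWW
WWWWWWWW
WWWWWWWK
YWWWWWWW
WWWWWWWW
KWWWWWWW
After op 6 paint(4,5,G):
WWWWWWBB
WWWWWWBB
WWWWWWBB
WWWWWWWW
WWWWWGWW
WWWWWWWK
YWWWWWWW
WWWWWWWW
KWWWWWWW
After op 7 paint(6,4,R):
WWWWWWBB
WWWWWWBB
WWWWWWBB
WWWWWWWW
WWWWWGWW
WWWWWWWK
YWWWRWWW
WWWWWWWW
KWWWWWWW

Answer: WWWWWWBB
WWWWWWBB
WWWWWWBB
WWWWWWWW
WWWWWGWW
WWWWWWWK
YWWWRWWW
WWWWWWWW
KWWWWWWW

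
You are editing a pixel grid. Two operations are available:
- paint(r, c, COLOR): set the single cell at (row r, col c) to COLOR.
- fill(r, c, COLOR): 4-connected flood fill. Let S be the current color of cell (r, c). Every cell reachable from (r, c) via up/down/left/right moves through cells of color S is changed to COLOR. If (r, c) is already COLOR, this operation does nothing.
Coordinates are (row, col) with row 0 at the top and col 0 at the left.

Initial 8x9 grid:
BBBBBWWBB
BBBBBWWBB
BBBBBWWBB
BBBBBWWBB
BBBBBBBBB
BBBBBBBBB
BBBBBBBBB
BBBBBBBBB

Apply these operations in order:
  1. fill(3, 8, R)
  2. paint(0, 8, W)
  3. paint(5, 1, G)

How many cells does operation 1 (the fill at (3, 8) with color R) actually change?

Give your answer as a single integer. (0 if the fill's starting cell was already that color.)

After op 1 fill(3,8,R) [64 cells changed]:
RRRRRWWRR
RRRRRWWRR
RRRRRWWRR
RRRRRWWRR
RRRRRRRRR
RRRRRRRRR
RRRRRRRRR
RRRRRRRRR

Answer: 64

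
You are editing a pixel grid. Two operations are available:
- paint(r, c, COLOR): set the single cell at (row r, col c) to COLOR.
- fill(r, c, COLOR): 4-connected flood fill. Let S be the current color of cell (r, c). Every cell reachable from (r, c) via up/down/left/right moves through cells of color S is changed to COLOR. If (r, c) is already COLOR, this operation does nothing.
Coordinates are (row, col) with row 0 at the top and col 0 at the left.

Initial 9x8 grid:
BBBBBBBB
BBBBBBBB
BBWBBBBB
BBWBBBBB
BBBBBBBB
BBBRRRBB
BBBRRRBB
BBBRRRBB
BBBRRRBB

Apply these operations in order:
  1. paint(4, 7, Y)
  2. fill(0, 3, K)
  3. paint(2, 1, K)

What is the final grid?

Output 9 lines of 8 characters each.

After op 1 paint(4,7,Y):
BBBBBBBB
BBBBBBBB
BBWBBBBB
BBWBBBBB
BBBBBBBY
BBBRRRBB
BBBRRRBB
BBBRRRBB
BBBRRRBB
After op 2 fill(0,3,K) [57 cells changed]:
KKKKKKKK
KKKKKKKK
KKWKKKKK
KKWKKKKK
KKKKKKKY
KKKRRRKK
KKKRRRKK
KKKRRRKK
KKKRRRKK
After op 3 paint(2,1,K):
KKKKKKKK
KKKKKKKK
KKWKKKKK
KKWKKKKK
KKKKKKKY
KKKRRRKK
KKKRRRKK
KKKRRRKK
KKKRRRKK

Answer: KKKKKKKK
KKKKKKKK
KKWKKKKK
KKWKKKKK
KKKKKKKY
KKKRRRKK
KKKRRRKK
KKKRRRKK
KKKRRRKK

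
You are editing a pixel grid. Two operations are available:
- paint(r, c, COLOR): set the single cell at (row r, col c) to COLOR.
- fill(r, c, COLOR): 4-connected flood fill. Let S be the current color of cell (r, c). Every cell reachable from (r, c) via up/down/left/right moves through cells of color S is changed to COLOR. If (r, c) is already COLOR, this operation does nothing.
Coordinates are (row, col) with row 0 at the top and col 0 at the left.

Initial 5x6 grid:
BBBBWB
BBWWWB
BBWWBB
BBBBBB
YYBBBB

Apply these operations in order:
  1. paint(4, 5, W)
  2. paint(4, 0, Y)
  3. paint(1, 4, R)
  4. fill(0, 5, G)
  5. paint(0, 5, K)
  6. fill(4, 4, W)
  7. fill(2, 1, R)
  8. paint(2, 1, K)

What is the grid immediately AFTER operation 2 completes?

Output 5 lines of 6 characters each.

Answer: BBBBWB
BBWWWB
BBWWBB
BBBBBB
YYBBBW

Derivation:
After op 1 paint(4,5,W):
BBBBWB
BBWWWB
BBWWBB
BBBBBB
YYBBBW
After op 2 paint(4,0,Y):
BBBBWB
BBWWWB
BBWWBB
BBBBBB
YYBBBW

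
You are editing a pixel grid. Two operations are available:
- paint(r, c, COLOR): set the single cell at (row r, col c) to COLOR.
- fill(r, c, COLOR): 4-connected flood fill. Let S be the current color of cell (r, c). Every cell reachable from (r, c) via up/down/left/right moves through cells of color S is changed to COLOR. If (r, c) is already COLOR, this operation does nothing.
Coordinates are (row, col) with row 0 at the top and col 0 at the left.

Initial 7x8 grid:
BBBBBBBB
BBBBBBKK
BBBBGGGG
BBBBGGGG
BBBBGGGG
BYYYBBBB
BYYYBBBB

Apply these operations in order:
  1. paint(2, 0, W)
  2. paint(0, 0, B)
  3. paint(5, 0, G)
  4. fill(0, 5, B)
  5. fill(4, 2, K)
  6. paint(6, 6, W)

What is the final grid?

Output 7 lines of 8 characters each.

Answer: KKKKKKKK
KKKKKKKK
WKKKGGGG
KKKKGGGG
KKKKGGGG
GYYYBBBB
BYYYBBWB

Derivation:
After op 1 paint(2,0,W):
BBBBBBBB
BBBBBBKK
WBBBGGGG
BBBBGGGG
BBBBGGGG
BYYYBBBB
BYYYBBBB
After op 2 paint(0,0,B):
BBBBBBBB
BBBBBBKK
WBBBGGGG
BBBBGGGG
BBBBGGGG
BYYYBBBB
BYYYBBBB
After op 3 paint(5,0,G):
BBBBBBBB
BBBBBBKK
WBBBGGGG
BBBBGGGG
BBBBGGGG
GYYYBBBB
BYYYBBBB
After op 4 fill(0,5,B) [0 cells changed]:
BBBBBBBB
BBBBBBKK
WBBBGGGG
BBBBGGGG
BBBBGGGG
GYYYBBBB
BYYYBBBB
After op 5 fill(4,2,K) [25 cells changed]:
KKKKKKKK
KKKKKKKK
WKKKGGGG
KKKKGGGG
KKKKGGGG
GYYYBBBB
BYYYBBBB
After op 6 paint(6,6,W):
KKKKKKKK
KKKKKKKK
WKKKGGGG
KKKKGGGG
KKKKGGGG
GYYYBBBB
BYYYBBWB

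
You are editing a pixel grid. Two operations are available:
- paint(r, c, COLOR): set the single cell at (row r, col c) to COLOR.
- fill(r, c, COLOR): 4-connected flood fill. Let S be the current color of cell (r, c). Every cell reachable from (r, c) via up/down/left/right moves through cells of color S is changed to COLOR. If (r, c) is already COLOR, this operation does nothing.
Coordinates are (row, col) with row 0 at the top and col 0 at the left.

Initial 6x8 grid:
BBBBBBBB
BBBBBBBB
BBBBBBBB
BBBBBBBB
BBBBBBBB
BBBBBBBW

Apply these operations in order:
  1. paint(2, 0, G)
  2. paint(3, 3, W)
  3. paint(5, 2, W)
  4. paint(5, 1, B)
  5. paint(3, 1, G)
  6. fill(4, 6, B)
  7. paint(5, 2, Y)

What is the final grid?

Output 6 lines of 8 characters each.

After op 1 paint(2,0,G):
BBBBBBBB
BBBBBBBB
GBBBBBBB
BBBBBBBB
BBBBBBBB
BBBBBBBW
After op 2 paint(3,3,W):
BBBBBBBB
BBBBBBBB
GBBBBBBB
BBBWBBBB
BBBBBBBB
BBBBBBBW
After op 3 paint(5,2,W):
BBBBBBBB
BBBBBBBB
GBBBBBBB
BBBWBBBB
BBBBBBBB
BBWBBBBW
After op 4 paint(5,1,B):
BBBBBBBB
BBBBBBBB
GBBBBBBB
BBBWBBBB
BBBBBBBB
BBWBBBBW
After op 5 paint(3,1,G):
BBBBBBBB
BBBBBBBB
GBBBBBBB
BGBWBBBB
BBBBBBBB
BBWBBBBW
After op 6 fill(4,6,B) [0 cells changed]:
BBBBBBBB
BBBBBBBB
GBBBBBBB
BGBWBBBB
BBBBBBBB
BBWBBBBW
After op 7 paint(5,2,Y):
BBBBBBBB
BBBBBBBB
GBBBBBBB
BGBWBBBB
BBBBBBBB
BBYBBBBW

Answer: BBBBBBBB
BBBBBBBB
GBBBBBBB
BGBWBBBB
BBBBBBBB
BBYBBBBW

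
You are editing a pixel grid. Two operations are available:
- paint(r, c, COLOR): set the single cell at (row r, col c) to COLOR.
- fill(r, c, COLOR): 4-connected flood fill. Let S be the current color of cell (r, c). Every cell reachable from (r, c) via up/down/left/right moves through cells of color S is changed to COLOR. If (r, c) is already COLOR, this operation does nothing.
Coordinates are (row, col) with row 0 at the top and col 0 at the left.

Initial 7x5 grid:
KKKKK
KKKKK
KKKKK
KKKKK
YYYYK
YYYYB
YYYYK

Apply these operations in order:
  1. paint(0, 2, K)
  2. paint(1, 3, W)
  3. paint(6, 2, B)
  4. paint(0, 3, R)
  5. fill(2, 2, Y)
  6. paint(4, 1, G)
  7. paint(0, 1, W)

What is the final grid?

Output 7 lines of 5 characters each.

After op 1 paint(0,2,K):
KKKKK
KKKKK
KKKKK
KKKKK
YYYYK
YYYYB
YYYYK
After op 2 paint(1,3,W):
KKKKK
KKKWK
KKKKK
KKKKK
YYYYK
YYYYB
YYYYK
After op 3 paint(6,2,B):
KKKKK
KKKWK
KKKKK
KKKKK
YYYYK
YYYYB
YYBYK
After op 4 paint(0,3,R):
KKKRK
KKKWK
KKKKK
KKKKK
YYYYK
YYYYB
YYBYK
After op 5 fill(2,2,Y) [19 cells changed]:
YYYRY
YYYWY
YYYYY
YYYYY
YYYYY
YYYYB
YYBYK
After op 6 paint(4,1,G):
YYYRY
YYYWY
YYYYY
YYYYY
YGYYY
YYYYB
YYBYK
After op 7 paint(0,1,W):
YWYRY
YYYWY
YYYYY
YYYYY
YGYYY
YYYYB
YYBYK

Answer: YWYRY
YYYWY
YYYYY
YYYYY
YGYYY
YYYYB
YYBYK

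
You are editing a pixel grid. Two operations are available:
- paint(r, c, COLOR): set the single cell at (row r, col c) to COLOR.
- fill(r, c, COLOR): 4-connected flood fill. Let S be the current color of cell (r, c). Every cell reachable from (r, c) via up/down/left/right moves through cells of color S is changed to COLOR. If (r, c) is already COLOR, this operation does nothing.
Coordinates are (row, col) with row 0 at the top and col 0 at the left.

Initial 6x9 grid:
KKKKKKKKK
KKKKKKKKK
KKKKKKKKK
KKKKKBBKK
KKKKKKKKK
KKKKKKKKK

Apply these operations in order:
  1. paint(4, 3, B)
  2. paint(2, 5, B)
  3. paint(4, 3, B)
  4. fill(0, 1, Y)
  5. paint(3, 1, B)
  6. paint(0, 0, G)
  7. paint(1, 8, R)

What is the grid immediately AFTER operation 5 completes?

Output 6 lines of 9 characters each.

Answer: YYYYYYYYY
YYYYYYYYY
YYYYYBYYY
YBYYYBBYY
YYYBYYYYY
YYYYYYYYY

Derivation:
After op 1 paint(4,3,B):
KKKKKKKKK
KKKKKKKKK
KKKKKKKKK
KKKKKBBKK
KKKBKKKKK
KKKKKKKKK
After op 2 paint(2,5,B):
KKKKKKKKK
KKKKKKKKK
KKKKKBKKK
KKKKKBBKK
KKKBKKKKK
KKKKKKKKK
After op 3 paint(4,3,B):
KKKKKKKKK
KKKKKKKKK
KKKKKBKKK
KKKKKBBKK
KKKBKKKKK
KKKKKKKKK
After op 4 fill(0,1,Y) [50 cells changed]:
YYYYYYYYY
YYYYYYYYY
YYYYYBYYY
YYYYYBBYY
YYYBYYYYY
YYYYYYYYY
After op 5 paint(3,1,B):
YYYYYYYYY
YYYYYYYYY
YYYYYBYYY
YBYYYBBYY
YYYBYYYYY
YYYYYYYYY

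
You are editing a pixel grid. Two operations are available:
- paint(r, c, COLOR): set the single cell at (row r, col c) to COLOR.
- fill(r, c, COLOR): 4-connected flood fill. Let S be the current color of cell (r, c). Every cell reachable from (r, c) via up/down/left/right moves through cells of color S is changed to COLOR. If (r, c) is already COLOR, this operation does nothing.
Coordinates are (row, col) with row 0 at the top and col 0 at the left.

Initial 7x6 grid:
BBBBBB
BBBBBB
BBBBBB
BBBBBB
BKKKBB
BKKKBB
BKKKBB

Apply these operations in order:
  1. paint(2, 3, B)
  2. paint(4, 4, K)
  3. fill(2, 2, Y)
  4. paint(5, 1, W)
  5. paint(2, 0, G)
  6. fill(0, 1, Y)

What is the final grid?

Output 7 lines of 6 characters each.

Answer: YYYYYY
YYYYYY
GYYYYY
YYYYYY
YKKKKY
YWKKYY
YKKKYY

Derivation:
After op 1 paint(2,3,B):
BBBBBB
BBBBBB
BBBBBB
BBBBBB
BKKKBB
BKKKBB
BKKKBB
After op 2 paint(4,4,K):
BBBBBB
BBBBBB
BBBBBB
BBBBBB
BKKKKB
BKKKBB
BKKKBB
After op 3 fill(2,2,Y) [32 cells changed]:
YYYYYY
YYYYYY
YYYYYY
YYYYYY
YKKKKY
YKKKYY
YKKKYY
After op 4 paint(5,1,W):
YYYYYY
YYYYYY
YYYYYY
YYYYYY
YKKKKY
YWKKYY
YKKKYY
After op 5 paint(2,0,G):
YYYYYY
YYYYYY
GYYYYY
YYYYYY
YKKKKY
YWKKYY
YKKKYY
After op 6 fill(0,1,Y) [0 cells changed]:
YYYYYY
YYYYYY
GYYYYY
YYYYYY
YKKKKY
YWKKYY
YKKKYY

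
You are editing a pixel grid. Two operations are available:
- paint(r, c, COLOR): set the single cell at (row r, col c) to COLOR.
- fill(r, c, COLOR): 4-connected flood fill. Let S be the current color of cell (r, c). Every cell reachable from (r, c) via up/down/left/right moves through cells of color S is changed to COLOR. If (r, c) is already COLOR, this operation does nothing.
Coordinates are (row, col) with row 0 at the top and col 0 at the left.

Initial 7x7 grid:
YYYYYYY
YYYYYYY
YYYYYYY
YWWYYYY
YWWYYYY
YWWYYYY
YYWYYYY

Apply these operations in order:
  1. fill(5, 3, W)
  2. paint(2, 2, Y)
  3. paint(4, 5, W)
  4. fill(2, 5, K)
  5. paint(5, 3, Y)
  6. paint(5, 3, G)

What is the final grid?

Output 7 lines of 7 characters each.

After op 1 fill(5,3,W) [42 cells changed]:
WWWWWWW
WWWWWWW
WWWWWWW
WWWWWWW
WWWWWWW
WWWWWWW
WWWWWWW
After op 2 paint(2,2,Y):
WWWWWWW
WWWWWWW
WWYWWWW
WWWWWWW
WWWWWWW
WWWWWWW
WWWWWWW
After op 3 paint(4,5,W):
WWWWWWW
WWWWWWW
WWYWWWW
WWWWWWW
WWWWWWW
WWWWWWW
WWWWWWW
After op 4 fill(2,5,K) [48 cells changed]:
KKKKKKK
KKKKKKK
KKYKKKK
KKKKKKK
KKKKKKK
KKKKKKK
KKKKKKK
After op 5 paint(5,3,Y):
KKKKKKK
KKKKKKK
KKYKKKK
KKKKKKK
KKKKKKK
KKKYKKK
KKKKKKK
After op 6 paint(5,3,G):
KKKKKKK
KKKKKKK
KKYKKKK
KKKKKKK
KKKKKKK
KKKGKKK
KKKKKKK

Answer: KKKKKKK
KKKKKKK
KKYKKKK
KKKKKKK
KKKKKKK
KKKGKKK
KKKKKKK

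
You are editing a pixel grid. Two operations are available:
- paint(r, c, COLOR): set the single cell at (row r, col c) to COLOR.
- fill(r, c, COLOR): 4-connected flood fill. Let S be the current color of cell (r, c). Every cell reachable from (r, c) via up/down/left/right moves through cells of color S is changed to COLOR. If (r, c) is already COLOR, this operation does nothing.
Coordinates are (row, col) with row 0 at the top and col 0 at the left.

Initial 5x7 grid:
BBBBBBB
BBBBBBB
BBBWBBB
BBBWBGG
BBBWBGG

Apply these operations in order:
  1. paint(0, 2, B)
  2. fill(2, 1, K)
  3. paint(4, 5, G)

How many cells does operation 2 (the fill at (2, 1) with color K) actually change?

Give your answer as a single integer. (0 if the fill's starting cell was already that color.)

After op 1 paint(0,2,B):
BBBBBBB
BBBBBBB
BBBWBBB
BBBWBGG
BBBWBGG
After op 2 fill(2,1,K) [28 cells changed]:
KKKKKKK
KKKKKKK
KKKWKKK
KKKWKGG
KKKWKGG

Answer: 28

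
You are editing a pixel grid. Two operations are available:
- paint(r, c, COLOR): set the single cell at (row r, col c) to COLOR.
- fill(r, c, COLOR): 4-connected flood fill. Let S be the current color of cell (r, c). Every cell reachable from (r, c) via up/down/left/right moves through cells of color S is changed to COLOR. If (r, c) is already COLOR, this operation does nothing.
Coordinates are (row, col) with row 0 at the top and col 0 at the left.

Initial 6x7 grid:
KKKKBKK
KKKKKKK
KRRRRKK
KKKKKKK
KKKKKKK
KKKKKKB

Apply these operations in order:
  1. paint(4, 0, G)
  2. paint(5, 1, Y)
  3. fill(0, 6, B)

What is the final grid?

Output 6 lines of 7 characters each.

After op 1 paint(4,0,G):
KKKKBKK
KKKKKKK
KRRRRKK
KKKKKKK
GKKKKKK
KKKKKKB
After op 2 paint(5,1,Y):
KKKKBKK
KKKKKKK
KRRRRKK
KKKKKKK
GKKKKKK
KYKKKKB
After op 3 fill(0,6,B) [33 cells changed]:
BBBBBBB
BBBBBBB
BRRRRBB
BBBBBBB
GBBBBBB
KYBBBBB

Answer: BBBBBBB
BBBBBBB
BRRRRBB
BBBBBBB
GBBBBBB
KYBBBBB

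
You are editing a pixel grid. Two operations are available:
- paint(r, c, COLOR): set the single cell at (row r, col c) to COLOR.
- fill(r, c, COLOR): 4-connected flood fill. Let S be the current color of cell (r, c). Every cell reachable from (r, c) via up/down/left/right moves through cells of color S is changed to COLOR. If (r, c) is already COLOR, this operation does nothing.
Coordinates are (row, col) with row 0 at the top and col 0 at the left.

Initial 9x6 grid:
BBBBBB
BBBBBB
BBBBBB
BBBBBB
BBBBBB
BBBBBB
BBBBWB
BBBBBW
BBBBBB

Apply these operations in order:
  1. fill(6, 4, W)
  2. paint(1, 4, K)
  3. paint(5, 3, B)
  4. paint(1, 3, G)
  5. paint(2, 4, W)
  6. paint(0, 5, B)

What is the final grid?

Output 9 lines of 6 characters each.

After op 1 fill(6,4,W) [0 cells changed]:
BBBBBB
BBBBBB
BBBBBB
BBBBBB
BBBBBB
BBBBBB
BBBBWB
BBBBBW
BBBBBB
After op 2 paint(1,4,K):
BBBBBB
BBBBKB
BBBBBB
BBBBBB
BBBBBB
BBBBBB
BBBBWB
BBBBBW
BBBBBB
After op 3 paint(5,3,B):
BBBBBB
BBBBKB
BBBBBB
BBBBBB
BBBBBB
BBBBBB
BBBBWB
BBBBBW
BBBBBB
After op 4 paint(1,3,G):
BBBBBB
BBBGKB
BBBBBB
BBBBBB
BBBBBB
BBBBBB
BBBBWB
BBBBBW
BBBBBB
After op 5 paint(2,4,W):
BBBBBB
BBBGKB
BBBBWB
BBBBBB
BBBBBB
BBBBBB
BBBBWB
BBBBBW
BBBBBB
After op 6 paint(0,5,B):
BBBBBB
BBBGKB
BBBBWB
BBBBBB
BBBBBB
BBBBBB
BBBBWB
BBBBBW
BBBBBB

Answer: BBBBBB
BBBGKB
BBBBWB
BBBBBB
BBBBBB
BBBBBB
BBBBWB
BBBBBW
BBBBBB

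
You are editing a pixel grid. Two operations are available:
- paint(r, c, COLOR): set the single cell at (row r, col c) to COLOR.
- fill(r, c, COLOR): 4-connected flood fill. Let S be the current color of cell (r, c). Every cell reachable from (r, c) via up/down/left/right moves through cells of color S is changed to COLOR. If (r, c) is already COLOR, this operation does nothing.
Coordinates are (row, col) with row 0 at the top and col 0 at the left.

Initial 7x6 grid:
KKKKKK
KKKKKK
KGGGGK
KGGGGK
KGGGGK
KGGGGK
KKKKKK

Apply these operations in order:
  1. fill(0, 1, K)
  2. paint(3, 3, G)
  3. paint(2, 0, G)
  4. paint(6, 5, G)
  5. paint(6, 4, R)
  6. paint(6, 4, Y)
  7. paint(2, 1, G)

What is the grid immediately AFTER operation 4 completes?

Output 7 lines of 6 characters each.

Answer: KKKKKK
KKKKKK
GGGGGK
KGGGGK
KGGGGK
KGGGGK
KKKKKG

Derivation:
After op 1 fill(0,1,K) [0 cells changed]:
KKKKKK
KKKKKK
KGGGGK
KGGGGK
KGGGGK
KGGGGK
KKKKKK
After op 2 paint(3,3,G):
KKKKKK
KKKKKK
KGGGGK
KGGGGK
KGGGGK
KGGGGK
KKKKKK
After op 3 paint(2,0,G):
KKKKKK
KKKKKK
GGGGGK
KGGGGK
KGGGGK
KGGGGK
KKKKKK
After op 4 paint(6,5,G):
KKKKKK
KKKKKK
GGGGGK
KGGGGK
KGGGGK
KGGGGK
KKKKKG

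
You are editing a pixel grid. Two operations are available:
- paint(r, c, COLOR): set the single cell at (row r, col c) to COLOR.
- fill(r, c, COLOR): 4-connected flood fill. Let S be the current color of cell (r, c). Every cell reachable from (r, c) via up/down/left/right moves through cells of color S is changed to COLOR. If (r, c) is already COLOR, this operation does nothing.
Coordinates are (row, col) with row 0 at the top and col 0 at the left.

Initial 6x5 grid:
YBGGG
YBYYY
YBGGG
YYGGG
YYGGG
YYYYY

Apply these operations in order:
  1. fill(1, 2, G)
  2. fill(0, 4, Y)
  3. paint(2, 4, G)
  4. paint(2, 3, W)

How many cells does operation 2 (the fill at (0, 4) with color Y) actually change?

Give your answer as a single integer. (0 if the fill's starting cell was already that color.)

After op 1 fill(1,2,G) [3 cells changed]:
YBGGG
YBGGG
YBGGG
YYGGG
YYGGG
YYYYY
After op 2 fill(0,4,Y) [15 cells changed]:
YBYYY
YBYYY
YBYYY
YYYYY
YYYYY
YYYYY

Answer: 15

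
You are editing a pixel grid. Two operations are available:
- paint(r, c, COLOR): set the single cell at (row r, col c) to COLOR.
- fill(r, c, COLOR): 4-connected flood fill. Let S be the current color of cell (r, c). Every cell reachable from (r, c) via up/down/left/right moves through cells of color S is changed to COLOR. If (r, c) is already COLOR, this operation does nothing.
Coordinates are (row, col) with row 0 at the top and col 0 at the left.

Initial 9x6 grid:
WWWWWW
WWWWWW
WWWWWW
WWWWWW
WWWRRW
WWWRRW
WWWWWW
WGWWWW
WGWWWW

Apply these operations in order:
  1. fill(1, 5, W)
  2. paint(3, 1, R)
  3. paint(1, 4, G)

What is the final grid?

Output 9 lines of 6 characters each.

Answer: WWWWWW
WWWWGW
WWWWWW
WRWWWW
WWWRRW
WWWRRW
WWWWWW
WGWWWW
WGWWWW

Derivation:
After op 1 fill(1,5,W) [0 cells changed]:
WWWWWW
WWWWWW
WWWWWW
WWWWWW
WWWRRW
WWWRRW
WWWWWW
WGWWWW
WGWWWW
After op 2 paint(3,1,R):
WWWWWW
WWWWWW
WWWWWW
WRWWWW
WWWRRW
WWWRRW
WWWWWW
WGWWWW
WGWWWW
After op 3 paint(1,4,G):
WWWWWW
WWWWGW
WWWWWW
WRWWWW
WWWRRW
WWWRRW
WWWWWW
WGWWWW
WGWWWW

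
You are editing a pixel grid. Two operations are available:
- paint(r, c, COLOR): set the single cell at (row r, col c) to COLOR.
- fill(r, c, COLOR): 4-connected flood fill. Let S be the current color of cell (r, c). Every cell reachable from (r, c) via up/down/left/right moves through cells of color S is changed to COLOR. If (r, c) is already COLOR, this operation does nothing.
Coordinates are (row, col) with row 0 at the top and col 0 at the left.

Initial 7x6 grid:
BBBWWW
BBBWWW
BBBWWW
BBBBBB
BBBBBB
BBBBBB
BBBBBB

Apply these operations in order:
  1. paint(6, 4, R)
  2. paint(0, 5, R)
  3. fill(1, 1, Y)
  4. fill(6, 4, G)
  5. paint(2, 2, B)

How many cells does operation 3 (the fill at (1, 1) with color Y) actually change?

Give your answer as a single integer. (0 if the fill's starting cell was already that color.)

After op 1 paint(6,4,R):
BBBWWW
BBBWWW
BBBWWW
BBBBBB
BBBBBB
BBBBBB
BBBBRB
After op 2 paint(0,5,R):
BBBWWR
BBBWWW
BBBWWW
BBBBBB
BBBBBB
BBBBBB
BBBBRB
After op 3 fill(1,1,Y) [32 cells changed]:
YYYWWR
YYYWWW
YYYWWW
YYYYYY
YYYYYY
YYYYYY
YYYYRY

Answer: 32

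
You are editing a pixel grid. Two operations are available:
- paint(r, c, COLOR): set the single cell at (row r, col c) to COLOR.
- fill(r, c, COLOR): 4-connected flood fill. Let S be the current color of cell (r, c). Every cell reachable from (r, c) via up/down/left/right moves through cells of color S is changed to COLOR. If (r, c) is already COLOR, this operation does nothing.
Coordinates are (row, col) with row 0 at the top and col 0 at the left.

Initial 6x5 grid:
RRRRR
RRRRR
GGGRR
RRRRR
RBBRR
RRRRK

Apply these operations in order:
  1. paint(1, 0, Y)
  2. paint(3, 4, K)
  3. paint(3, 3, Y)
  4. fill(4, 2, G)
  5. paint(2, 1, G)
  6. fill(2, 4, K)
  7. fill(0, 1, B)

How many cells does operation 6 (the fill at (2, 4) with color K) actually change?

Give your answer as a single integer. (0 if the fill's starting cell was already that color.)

Answer: 11

Derivation:
After op 1 paint(1,0,Y):
RRRRR
YRRRR
GGGRR
RRRRR
RBBRR
RRRRK
After op 2 paint(3,4,K):
RRRRR
YRRRR
GGGRR
RRRRK
RBBRR
RRRRK
After op 3 paint(3,3,Y):
RRRRR
YRRRR
GGGRR
RRRYK
RBBRR
RRRRK
After op 4 fill(4,2,G) [2 cells changed]:
RRRRR
YRRRR
GGGRR
RRRYK
RGGRR
RRRRK
After op 5 paint(2,1,G):
RRRRR
YRRRR
GGGRR
RRRYK
RGGRR
RRRRK
After op 6 fill(2,4,K) [11 cells changed]:
KKKKK
YKKKK
GGGKK
RRRYK
RGGRR
RRRRK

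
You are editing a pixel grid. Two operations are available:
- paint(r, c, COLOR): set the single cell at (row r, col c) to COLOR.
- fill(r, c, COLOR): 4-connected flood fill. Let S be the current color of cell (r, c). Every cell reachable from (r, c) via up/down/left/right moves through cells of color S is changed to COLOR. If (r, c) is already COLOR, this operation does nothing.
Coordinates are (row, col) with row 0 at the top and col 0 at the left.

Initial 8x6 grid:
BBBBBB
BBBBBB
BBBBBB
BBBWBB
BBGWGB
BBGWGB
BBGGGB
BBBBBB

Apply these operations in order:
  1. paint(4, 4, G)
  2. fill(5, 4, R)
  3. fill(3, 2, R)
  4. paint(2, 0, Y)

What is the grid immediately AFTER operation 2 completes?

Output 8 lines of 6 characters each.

Answer: BBBBBB
BBBBBB
BBBBBB
BBBWBB
BBRWRB
BBRWRB
BBRRRB
BBBBBB

Derivation:
After op 1 paint(4,4,G):
BBBBBB
BBBBBB
BBBBBB
BBBWBB
BBGWGB
BBGWGB
BBGGGB
BBBBBB
After op 2 fill(5,4,R) [7 cells changed]:
BBBBBB
BBBBBB
BBBBBB
BBBWBB
BBRWRB
BBRWRB
BBRRRB
BBBBBB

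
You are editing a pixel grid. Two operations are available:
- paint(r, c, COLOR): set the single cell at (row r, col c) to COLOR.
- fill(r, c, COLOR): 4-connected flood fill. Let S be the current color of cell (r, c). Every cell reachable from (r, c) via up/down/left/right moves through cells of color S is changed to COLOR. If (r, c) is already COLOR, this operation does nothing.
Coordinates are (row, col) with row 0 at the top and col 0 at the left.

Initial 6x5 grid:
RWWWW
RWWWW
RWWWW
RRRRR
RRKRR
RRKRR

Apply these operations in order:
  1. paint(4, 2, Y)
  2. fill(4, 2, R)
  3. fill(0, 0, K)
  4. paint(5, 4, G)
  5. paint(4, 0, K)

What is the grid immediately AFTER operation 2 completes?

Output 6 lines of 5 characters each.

Answer: RWWWW
RWWWW
RWWWW
RRRRR
RRRRR
RRKRR

Derivation:
After op 1 paint(4,2,Y):
RWWWW
RWWWW
RWWWW
RRRRR
RRYRR
RRKRR
After op 2 fill(4,2,R) [1 cells changed]:
RWWWW
RWWWW
RWWWW
RRRRR
RRRRR
RRKRR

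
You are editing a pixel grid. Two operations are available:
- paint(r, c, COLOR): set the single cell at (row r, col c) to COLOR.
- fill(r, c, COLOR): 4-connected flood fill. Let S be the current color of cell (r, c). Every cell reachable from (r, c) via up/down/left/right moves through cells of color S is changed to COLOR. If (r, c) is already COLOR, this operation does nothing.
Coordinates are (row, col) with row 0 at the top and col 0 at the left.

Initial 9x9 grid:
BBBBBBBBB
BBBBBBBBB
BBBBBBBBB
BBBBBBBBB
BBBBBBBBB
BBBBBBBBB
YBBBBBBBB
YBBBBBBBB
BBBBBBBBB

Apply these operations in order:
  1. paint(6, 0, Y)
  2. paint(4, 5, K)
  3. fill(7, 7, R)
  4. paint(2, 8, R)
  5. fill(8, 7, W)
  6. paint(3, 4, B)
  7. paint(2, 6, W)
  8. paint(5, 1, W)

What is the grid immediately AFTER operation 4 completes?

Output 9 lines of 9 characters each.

Answer: RRRRRRRRR
RRRRRRRRR
RRRRRRRRR
RRRRRRRRR
RRRRRKRRR
RRRRRRRRR
YRRRRRRRR
YRRRRRRRR
RRRRRRRRR

Derivation:
After op 1 paint(6,0,Y):
BBBBBBBBB
BBBBBBBBB
BBBBBBBBB
BBBBBBBBB
BBBBBBBBB
BBBBBBBBB
YBBBBBBBB
YBBBBBBBB
BBBBBBBBB
After op 2 paint(4,5,K):
BBBBBBBBB
BBBBBBBBB
BBBBBBBBB
BBBBBBBBB
BBBBBKBBB
BBBBBBBBB
YBBBBBBBB
YBBBBBBBB
BBBBBBBBB
After op 3 fill(7,7,R) [78 cells changed]:
RRRRRRRRR
RRRRRRRRR
RRRRRRRRR
RRRRRRRRR
RRRRRKRRR
RRRRRRRRR
YRRRRRRRR
YRRRRRRRR
RRRRRRRRR
After op 4 paint(2,8,R):
RRRRRRRRR
RRRRRRRRR
RRRRRRRRR
RRRRRRRRR
RRRRRKRRR
RRRRRRRRR
YRRRRRRRR
YRRRRRRRR
RRRRRRRRR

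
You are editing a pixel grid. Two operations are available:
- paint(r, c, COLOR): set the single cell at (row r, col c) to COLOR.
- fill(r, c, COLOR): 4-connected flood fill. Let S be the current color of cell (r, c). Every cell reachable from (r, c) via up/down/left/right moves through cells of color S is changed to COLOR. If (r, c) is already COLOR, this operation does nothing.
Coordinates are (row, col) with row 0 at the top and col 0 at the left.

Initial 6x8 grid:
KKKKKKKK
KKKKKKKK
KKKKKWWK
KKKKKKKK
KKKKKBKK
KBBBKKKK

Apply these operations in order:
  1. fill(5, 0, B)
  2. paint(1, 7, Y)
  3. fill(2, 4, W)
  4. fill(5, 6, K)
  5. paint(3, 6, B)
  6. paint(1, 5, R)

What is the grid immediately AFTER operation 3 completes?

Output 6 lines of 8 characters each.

After op 1 fill(5,0,B) [42 cells changed]:
BBBBBBBB
BBBBBBBB
BBBBBWWB
BBBBBBBB
BBBBBBBB
BBBBBBBB
After op 2 paint(1,7,Y):
BBBBBBBB
BBBBBBBY
BBBBBWWB
BBBBBBBB
BBBBBBBB
BBBBBBBB
After op 3 fill(2,4,W) [45 cells changed]:
WWWWWWWW
WWWWWWWY
WWWWWWWW
WWWWWWWW
WWWWWWWW
WWWWWWWW

Answer: WWWWWWWW
WWWWWWWY
WWWWWWWW
WWWWWWWW
WWWWWWWW
WWWWWWWW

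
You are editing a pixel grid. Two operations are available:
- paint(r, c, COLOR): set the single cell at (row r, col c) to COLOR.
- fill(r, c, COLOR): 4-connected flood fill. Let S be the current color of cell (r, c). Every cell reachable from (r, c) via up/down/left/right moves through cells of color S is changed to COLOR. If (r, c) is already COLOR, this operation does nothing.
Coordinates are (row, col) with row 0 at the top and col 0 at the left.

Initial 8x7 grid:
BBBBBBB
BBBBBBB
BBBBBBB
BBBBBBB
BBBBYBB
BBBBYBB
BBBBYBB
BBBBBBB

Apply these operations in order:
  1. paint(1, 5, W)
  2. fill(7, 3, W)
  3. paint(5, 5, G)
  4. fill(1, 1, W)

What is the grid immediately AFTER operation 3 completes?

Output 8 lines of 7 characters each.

Answer: WWWWWWW
WWWWWWW
WWWWWWW
WWWWWWW
WWWWYWW
WWWWYGW
WWWWYWW
WWWWWWW

Derivation:
After op 1 paint(1,5,W):
BBBBBBB
BBBBBWB
BBBBBBB
BBBBBBB
BBBBYBB
BBBBYBB
BBBBYBB
BBBBBBB
After op 2 fill(7,3,W) [52 cells changed]:
WWWWWWW
WWWWWWW
WWWWWWW
WWWWWWW
WWWWYWW
WWWWYWW
WWWWYWW
WWWWWWW
After op 3 paint(5,5,G):
WWWWWWW
WWWWWWW
WWWWWWW
WWWWWWW
WWWWYWW
WWWWYGW
WWWWYWW
WWWWWWW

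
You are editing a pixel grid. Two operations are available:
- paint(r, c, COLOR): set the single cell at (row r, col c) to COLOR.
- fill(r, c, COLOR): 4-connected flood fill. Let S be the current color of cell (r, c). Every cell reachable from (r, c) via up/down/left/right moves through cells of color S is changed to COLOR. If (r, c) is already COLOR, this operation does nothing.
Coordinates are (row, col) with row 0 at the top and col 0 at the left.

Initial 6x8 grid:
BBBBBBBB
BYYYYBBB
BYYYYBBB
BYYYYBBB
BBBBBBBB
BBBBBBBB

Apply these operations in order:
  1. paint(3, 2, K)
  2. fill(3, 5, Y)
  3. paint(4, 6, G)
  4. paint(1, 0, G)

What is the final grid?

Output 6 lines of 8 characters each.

After op 1 paint(3,2,K):
BBBBBBBB
BYYYYBBB
BYYYYBBB
BYKYYBBB
BBBBBBBB
BBBBBBBB
After op 2 fill(3,5,Y) [36 cells changed]:
YYYYYYYY
YYYYYYYY
YYYYYYYY
YYKYYYYY
YYYYYYYY
YYYYYYYY
After op 3 paint(4,6,G):
YYYYYYYY
YYYYYYYY
YYYYYYYY
YYKYYYYY
YYYYYYGY
YYYYYYYY
After op 4 paint(1,0,G):
YYYYYYYY
GYYYYYYY
YYYYYYYY
YYKYYYYY
YYYYYYGY
YYYYYYYY

Answer: YYYYYYYY
GYYYYYYY
YYYYYYYY
YYKYYYYY
YYYYYYGY
YYYYYYYY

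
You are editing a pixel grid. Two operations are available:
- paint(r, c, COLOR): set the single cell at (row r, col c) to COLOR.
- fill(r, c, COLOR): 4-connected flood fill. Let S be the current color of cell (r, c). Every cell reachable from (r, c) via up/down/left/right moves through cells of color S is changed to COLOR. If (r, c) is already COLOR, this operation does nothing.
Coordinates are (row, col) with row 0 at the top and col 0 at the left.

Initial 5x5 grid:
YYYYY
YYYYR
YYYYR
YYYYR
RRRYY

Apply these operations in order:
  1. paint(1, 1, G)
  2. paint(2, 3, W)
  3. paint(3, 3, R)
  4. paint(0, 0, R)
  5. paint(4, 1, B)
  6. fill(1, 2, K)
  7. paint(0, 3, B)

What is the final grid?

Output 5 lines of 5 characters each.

After op 1 paint(1,1,G):
YYYYY
YGYYR
YYYYR
YYYYR
RRRYY
After op 2 paint(2,3,W):
YYYYY
YGYYR
YYYWR
YYYYR
RRRYY
After op 3 paint(3,3,R):
YYYYY
YGYYR
YYYWR
YYYRR
RRRYY
After op 4 paint(0,0,R):
RYYYY
YGYYR
YYYWR
YYYRR
RRRYY
After op 5 paint(4,1,B):
RYYYY
YGYYR
YYYWR
YYYRR
RBRYY
After op 6 fill(1,2,K) [13 cells changed]:
RKKKK
KGKKR
KKKWR
KKKRR
RBRYY
After op 7 paint(0,3,B):
RKKBK
KGKKR
KKKWR
KKKRR
RBRYY

Answer: RKKBK
KGKKR
KKKWR
KKKRR
RBRYY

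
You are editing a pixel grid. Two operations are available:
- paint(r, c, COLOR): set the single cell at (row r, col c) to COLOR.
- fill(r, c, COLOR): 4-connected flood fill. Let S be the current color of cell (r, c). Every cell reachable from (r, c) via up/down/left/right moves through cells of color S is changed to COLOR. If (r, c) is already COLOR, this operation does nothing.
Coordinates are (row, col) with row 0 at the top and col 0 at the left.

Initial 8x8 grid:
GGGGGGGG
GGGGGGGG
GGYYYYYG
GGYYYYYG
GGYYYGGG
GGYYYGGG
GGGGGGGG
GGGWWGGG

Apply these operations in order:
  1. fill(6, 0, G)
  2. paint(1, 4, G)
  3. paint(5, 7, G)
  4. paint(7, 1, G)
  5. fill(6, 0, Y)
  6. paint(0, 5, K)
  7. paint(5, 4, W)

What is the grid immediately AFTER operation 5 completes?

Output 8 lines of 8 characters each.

Answer: YYYYYYYY
YYYYYYYY
YYYYYYYY
YYYYYYYY
YYYYYYYY
YYYYYYYY
YYYYYYYY
YYYWWYYY

Derivation:
After op 1 fill(6,0,G) [0 cells changed]:
GGGGGGGG
GGGGGGGG
GGYYYYYG
GGYYYYYG
GGYYYGGG
GGYYYGGG
GGGGGGGG
GGGWWGGG
After op 2 paint(1,4,G):
GGGGGGGG
GGGGGGGG
GGYYYYYG
GGYYYYYG
GGYYYGGG
GGYYYGGG
GGGGGGGG
GGGWWGGG
After op 3 paint(5,7,G):
GGGGGGGG
GGGGGGGG
GGYYYYYG
GGYYYYYG
GGYYYGGG
GGYYYGGG
GGGGGGGG
GGGWWGGG
After op 4 paint(7,1,G):
GGGGGGGG
GGGGGGGG
GGYYYYYG
GGYYYYYG
GGYYYGGG
GGYYYGGG
GGGGGGGG
GGGWWGGG
After op 5 fill(6,0,Y) [46 cells changed]:
YYYYYYYY
YYYYYYYY
YYYYYYYY
YYYYYYYY
YYYYYYYY
YYYYYYYY
YYYYYYYY
YYYWWYYY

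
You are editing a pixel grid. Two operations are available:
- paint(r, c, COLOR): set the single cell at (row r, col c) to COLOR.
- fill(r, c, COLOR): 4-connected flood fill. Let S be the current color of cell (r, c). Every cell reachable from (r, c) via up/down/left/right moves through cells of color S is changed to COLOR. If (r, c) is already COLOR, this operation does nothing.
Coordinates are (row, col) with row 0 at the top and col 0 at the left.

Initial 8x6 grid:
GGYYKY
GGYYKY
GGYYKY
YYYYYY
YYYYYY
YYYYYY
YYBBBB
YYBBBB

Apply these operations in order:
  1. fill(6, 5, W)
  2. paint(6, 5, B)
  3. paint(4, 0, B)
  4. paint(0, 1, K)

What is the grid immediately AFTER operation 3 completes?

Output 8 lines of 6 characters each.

After op 1 fill(6,5,W) [8 cells changed]:
GGYYKY
GGYYKY
GGYYKY
YYYYYY
YYYYYY
YYYYYY
YYWWWW
YYWWWW
After op 2 paint(6,5,B):
GGYYKY
GGYYKY
GGYYKY
YYYYYY
YYYYYY
YYYYYY
YYWWWB
YYWWWW
After op 3 paint(4,0,B):
GGYYKY
GGYYKY
GGYYKY
YYYYYY
BYYYYY
YYYYYY
YYWWWB
YYWWWW

Answer: GGYYKY
GGYYKY
GGYYKY
YYYYYY
BYYYYY
YYYYYY
YYWWWB
YYWWWW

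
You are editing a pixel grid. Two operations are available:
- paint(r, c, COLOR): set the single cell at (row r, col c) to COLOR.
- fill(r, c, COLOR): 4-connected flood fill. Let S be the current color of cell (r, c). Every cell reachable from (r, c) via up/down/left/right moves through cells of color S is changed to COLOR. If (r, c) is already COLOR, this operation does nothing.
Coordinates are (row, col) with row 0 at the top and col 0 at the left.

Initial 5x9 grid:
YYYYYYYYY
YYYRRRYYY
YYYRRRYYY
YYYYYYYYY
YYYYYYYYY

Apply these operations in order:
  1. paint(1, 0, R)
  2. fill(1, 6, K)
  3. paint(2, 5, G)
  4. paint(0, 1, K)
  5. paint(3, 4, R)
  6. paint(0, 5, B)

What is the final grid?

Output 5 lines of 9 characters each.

Answer: KKKKKBKKK
RKKRRRKKK
KKKRRGKKK
KKKKRKKKK
KKKKKKKKK

Derivation:
After op 1 paint(1,0,R):
YYYYYYYYY
RYYRRRYYY
YYYRRRYYY
YYYYYYYYY
YYYYYYYYY
After op 2 fill(1,6,K) [38 cells changed]:
KKKKKKKKK
RKKRRRKKK
KKKRRRKKK
KKKKKKKKK
KKKKKKKKK
After op 3 paint(2,5,G):
KKKKKKKKK
RKKRRRKKK
KKKRRGKKK
KKKKKKKKK
KKKKKKKKK
After op 4 paint(0,1,K):
KKKKKKKKK
RKKRRRKKK
KKKRRGKKK
KKKKKKKKK
KKKKKKKKK
After op 5 paint(3,4,R):
KKKKKKKKK
RKKRRRKKK
KKKRRGKKK
KKKKRKKKK
KKKKKKKKK
After op 6 paint(0,5,B):
KKKKKBKKK
RKKRRRKKK
KKKRRGKKK
KKKKRKKKK
KKKKKKKKK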